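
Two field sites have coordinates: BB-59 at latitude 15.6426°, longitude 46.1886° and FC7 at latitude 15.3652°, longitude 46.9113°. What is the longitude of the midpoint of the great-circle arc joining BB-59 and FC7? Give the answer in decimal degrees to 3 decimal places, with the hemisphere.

Bx = cos φ₂ cos Δλ = 0.964180,  By = cos φ₂ sin Δλ = 0.012162
φₘ = atan2(sin φ₁ + sin φ₂, √((cos φ₁ + Bx)² + By²)) = 15.50419°
λₘ = λ₁ + atan2(By, cos φ₁ + Bx) = 46.55019°

46.550°E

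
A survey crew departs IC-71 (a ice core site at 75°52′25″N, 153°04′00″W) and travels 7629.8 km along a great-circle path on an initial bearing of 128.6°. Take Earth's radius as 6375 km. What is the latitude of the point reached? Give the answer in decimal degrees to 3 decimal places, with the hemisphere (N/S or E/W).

12.270°N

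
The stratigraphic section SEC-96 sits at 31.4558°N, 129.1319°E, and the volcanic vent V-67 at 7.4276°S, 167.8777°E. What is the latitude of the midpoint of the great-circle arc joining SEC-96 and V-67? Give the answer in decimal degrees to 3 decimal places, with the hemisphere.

Bx = cos φ₂ cos Δλ = 0.773386,  By = cos φ₂ sin Δλ = 0.620615
φₘ = atan2(sin φ₁ + sin φ₂, √((cos φ₁ + Bx)² + By²)) = 12.70808°
λₘ = λ₁ + atan2(By, cos φ₁ + Bx) = 150.01781°

12.708°N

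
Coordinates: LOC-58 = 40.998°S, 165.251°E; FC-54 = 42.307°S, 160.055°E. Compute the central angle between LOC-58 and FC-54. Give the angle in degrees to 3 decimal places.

4.096°

Δφ = -1.3090°,  Δλ = -5.1960°
a = sin²(Δφ/2) + cos φ₁ cos φ₂ sin²(Δλ/2) = 0.001277
c = 2·arcsin(√a) = 0.071494 rad = 4.0963°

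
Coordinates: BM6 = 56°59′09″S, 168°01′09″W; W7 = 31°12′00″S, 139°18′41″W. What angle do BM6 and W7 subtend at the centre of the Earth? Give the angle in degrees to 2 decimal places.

BM6: φ = -56.98583°, λ = -168.01917°
W7: φ = -31.20000°, λ = -139.31139°
Δφ = 25.7858°,  Δλ = 28.7078°
a = sin²(Δφ/2) + cos φ₁ cos φ₂ sin²(Δλ/2) = 0.078430
c = 2·arcsin(√a) = 0.567698 rad = 32.5267°

32.53°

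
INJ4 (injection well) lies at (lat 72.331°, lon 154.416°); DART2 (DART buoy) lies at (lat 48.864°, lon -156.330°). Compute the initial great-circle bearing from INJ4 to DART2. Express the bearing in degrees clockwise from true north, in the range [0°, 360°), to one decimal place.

Δλ = 49.2540°
y = sin Δλ · cos φ₂ = 0.498393
x = cos φ₁ sin φ₂ − sin φ₁ cos φ₂ cos Δλ = -0.180532
θ = atan2(y, x) = 109.9118° → 109.9118° (mod 360°)

109.9°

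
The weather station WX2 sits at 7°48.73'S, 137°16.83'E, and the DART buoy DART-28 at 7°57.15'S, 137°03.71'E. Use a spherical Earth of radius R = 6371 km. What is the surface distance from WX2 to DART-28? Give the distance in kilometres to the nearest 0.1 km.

WX2: φ = -7.81217°, λ = +137.28050°
DART-28: φ = -7.95250°, λ = +137.06183°
Δφ = -0.1403°,  Δλ = -0.2187°
a = sin²(Δφ/2) + cos φ₁ cos φ₂ sin²(Δλ/2) = 0.000005
c = 2·arcsin(√a) = 0.004504 rad = 0.2581°
d = R·c = 6371 × 0.004504 = 28.7 km

28.7 km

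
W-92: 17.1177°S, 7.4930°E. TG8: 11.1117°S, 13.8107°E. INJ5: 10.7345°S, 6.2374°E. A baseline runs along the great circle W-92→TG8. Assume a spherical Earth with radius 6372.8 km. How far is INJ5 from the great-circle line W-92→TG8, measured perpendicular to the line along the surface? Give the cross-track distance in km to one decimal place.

δ₁₃ = central angle W-92→INJ5 = 0.113418 rad  (haversine)
θ₁₃ = bearing W-92→INJ5 = 349.034°,  θ₁₂ = bearing W-92→TG8 = 46.385°
dₓₜ = R·arcsin(sin δ₁₃ · sin(θ₁₃ − θ₁₂)) = 6372.8·arcsin(0.11317·sin(302.648°)) = -608.205 km
|dₓₜ| = 608.205 km

608.2 km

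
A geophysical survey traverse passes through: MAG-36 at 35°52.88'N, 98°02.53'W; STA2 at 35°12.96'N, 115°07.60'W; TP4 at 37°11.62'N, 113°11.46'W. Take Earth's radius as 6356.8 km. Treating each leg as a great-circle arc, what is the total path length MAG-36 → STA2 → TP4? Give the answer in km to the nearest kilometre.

1822 km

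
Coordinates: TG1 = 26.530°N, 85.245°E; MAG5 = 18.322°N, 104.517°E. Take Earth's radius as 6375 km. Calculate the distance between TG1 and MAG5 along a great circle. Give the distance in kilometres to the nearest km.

Δφ = -8.2080°,  Δλ = 19.2720°
a = sin²(Δφ/2) + cos φ₁ cos φ₂ sin²(Δλ/2) = 0.028919
c = 2·arcsin(√a) = 0.341775 rad = 19.5823°
d = R·c = 6375 × 0.341775 = 2178.8 km

2179 km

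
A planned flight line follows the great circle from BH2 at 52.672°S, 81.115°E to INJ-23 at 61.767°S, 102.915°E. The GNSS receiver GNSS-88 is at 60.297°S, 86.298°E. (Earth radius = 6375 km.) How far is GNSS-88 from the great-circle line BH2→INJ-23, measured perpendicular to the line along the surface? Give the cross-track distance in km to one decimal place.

382.9 km

δ₁₃ = central angle BH2→GNSS-88 = 0.142040 rad  (haversine)
θ₁₃ = bearing BH2→GNSS-88 = 161.567°,  θ₁₂ = bearing BH2→INJ-23 = 136.476°
dₓₜ = R·arcsin(sin δ₁₃ · sin(θ₁₃ − θ₁₂)) = 6375·arcsin(0.14156·sin(25.090°)) = 382.919 km
|dₓₜ| = 382.919 km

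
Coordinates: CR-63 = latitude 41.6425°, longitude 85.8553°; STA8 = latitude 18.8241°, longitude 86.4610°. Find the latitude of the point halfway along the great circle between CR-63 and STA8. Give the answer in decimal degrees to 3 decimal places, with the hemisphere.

30.234°N

Bx = cos φ₂ cos Δλ = 0.946461,  By = cos φ₂ sin Δλ = 0.010006
φₘ = atan2(sin φ₁ + sin φ₂, √((cos φ₁ + Bx)² + By²)) = 30.23364°
λₘ = λ₁ + atan2(By, cos φ₁ + Bx) = 86.19377°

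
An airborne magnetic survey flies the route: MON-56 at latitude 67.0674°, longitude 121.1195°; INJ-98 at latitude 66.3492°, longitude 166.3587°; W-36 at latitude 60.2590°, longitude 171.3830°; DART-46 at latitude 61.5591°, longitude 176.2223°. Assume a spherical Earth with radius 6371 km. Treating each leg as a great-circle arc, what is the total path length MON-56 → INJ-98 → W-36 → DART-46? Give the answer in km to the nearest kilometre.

MON-56→INJ-98: c = 0.305567 rad, d = 1946.77 km
INJ-98→W-36: c = 0.113273 rad, d = 721.66 km
W-36→DART-46: c = 0.046901 rad, d = 298.80 km
Total = 1946.77 + 721.66 + 298.80 = 2967.24 km

2967 km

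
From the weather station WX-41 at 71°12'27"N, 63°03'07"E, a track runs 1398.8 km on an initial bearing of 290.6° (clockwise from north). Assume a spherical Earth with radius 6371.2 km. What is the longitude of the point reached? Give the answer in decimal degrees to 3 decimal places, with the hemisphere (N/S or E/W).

22.925°E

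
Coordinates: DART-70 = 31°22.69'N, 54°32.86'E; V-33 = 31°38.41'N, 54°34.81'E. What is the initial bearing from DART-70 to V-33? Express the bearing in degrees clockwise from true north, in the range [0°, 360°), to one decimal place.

6.0°

DART-70: φ = +31.37817°, λ = +54.54767°
V-33: φ = +31.64017°, λ = +54.58017°
Δλ = 0.0325°
y = sin Δλ · cos φ₂ = 0.000483
x = cos φ₁ sin φ₂ − sin φ₁ cos φ₂ cos Δλ = 0.004573
θ = atan2(y, x) = 6.0284° → 6.0284° (mod 360°)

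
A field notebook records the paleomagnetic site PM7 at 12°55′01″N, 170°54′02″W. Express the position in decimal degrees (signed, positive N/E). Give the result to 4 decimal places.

lat: 12.9169° N → +12.9169°
lon: 170.9006° W → -170.9006°

+12.9169°, -170.9006°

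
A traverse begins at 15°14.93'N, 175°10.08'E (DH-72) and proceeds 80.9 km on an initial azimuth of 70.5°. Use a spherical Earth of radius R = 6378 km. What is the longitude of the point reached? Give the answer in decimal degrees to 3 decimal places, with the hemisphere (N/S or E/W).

DH-72: φ = +15.24883°, λ = +175.16800°
δ = d/R = 80.9/6378 = 0.012684 rad
φ₂ = arcsin(sin φ₁ cos δ + cos φ₁ sin δ cos θ)
   = arcsin(0.26301·0.99992 + 0.96479·0.01268·0.33381) = 15.49030°
λ₂ = λ₁ + atan2(sin θ sin δ cos φ₁, cos δ − sin φ₁ sin φ₂) = 175.87889°

175.879°E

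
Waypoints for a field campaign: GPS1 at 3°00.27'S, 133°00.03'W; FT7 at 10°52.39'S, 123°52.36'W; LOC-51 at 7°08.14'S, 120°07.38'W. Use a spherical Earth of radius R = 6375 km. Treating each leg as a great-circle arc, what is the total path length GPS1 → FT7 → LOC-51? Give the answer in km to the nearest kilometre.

GPS1: φ = -3.00450°, λ = -133.00050°
FT7: φ = -10.87317°, λ = -123.87267°
LOC-51: φ = -7.13567°, λ = -120.12300°
GPS1→FT7: c = 0.209352 rad, d = 1334.62 km
FT7→LOC-51: c = 0.091823 rad, d = 585.37 km
Total = 1334.62 + 585.37 = 1919.99 km

1920 km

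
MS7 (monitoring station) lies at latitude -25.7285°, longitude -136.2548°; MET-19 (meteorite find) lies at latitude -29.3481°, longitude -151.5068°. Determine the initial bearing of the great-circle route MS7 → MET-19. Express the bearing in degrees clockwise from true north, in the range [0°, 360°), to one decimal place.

Δλ = -15.2520°
y = sin Δλ · cos φ₂ = -0.229303
x = cos φ₁ sin φ₂ − sin φ₁ cos φ₂ cos Δλ = -0.076460
θ = atan2(y, x) = -108.4407° → 251.5593° (mod 360°)

251.6°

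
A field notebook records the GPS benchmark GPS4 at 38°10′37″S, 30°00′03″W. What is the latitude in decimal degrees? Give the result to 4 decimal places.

38° + 10′/60 + 37″/3600 = 38 + 0.16667 + 0.01028 = 38.1769°

38.1769°S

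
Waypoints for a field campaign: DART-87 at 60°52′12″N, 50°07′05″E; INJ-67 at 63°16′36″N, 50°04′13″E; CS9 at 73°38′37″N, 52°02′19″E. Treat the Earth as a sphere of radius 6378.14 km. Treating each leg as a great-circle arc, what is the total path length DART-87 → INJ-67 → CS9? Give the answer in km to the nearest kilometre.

DART-87: φ = +60.87000°, λ = +50.11806°
INJ-67: φ = +63.27667°, λ = +50.07028°
CS9: φ = +73.64361°, λ = +52.03861°
DART-87→INJ-67: c = 0.042006 rad, d = 267.92 km
INJ-67→CS9: c = 0.181352 rad, d = 1156.69 km
Total = 267.92 + 1156.69 = 1424.61 km

1425 km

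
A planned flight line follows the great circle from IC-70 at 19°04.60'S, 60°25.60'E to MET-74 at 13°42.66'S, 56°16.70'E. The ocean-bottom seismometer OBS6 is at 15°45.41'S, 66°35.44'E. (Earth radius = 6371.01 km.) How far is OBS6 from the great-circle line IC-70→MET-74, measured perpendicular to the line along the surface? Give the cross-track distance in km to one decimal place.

IC-70: φ = -19.07667°, λ = +60.42667°
MET-74: φ = -13.71100°, λ = +56.27833°
OBS6: φ = -15.75683°, λ = +66.59067°
δ₁₃ = central angle IC-70→OBS6 = 0.117854 rad  (haversine)
θ₁₃ = bearing IC-70→OBS6 = 61.508°,  θ₁₂ = bearing IC-70→MET-74 = 322.828°
dₓₜ = R·arcsin(sin δ₁₃ · sin(θ₁₃ − θ₁₂)) = 6371.01·arcsin(0.11758·sin(-261.320°)) = 742.209 km
|dₓₜ| = 742.209 km

742.2 km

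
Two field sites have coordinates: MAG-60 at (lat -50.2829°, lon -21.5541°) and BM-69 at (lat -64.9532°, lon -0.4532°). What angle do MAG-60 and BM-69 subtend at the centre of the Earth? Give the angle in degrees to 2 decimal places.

18.33°

Δφ = -14.6703°,  Δλ = 21.1009°
a = sin²(Δφ/2) + cos φ₁ cos φ₂ sin²(Δλ/2) = 0.025370
c = 2·arcsin(√a) = 0.319922 rad = 18.3302°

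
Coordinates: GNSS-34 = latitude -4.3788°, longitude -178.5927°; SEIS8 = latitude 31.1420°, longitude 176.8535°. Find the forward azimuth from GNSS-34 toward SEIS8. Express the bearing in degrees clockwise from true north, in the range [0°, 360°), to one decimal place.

Δλ = -4.5538°
y = sin Δλ · cos φ₂ = -0.067953
x = cos φ₁ sin φ₂ − sin φ₁ cos φ₂ cos Δλ = 0.580792
θ = atan2(y, x) = -6.6733° → 353.3267° (mod 360°)

353.3°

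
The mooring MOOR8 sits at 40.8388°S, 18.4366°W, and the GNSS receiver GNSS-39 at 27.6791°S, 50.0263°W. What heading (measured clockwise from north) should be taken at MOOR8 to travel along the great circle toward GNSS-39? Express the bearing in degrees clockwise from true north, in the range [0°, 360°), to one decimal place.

287.0°

Δλ = -31.5897°
y = sin Δλ · cos φ₂ = -0.463887
x = cos φ₁ sin φ₂ − sin φ₁ cos φ₂ cos Δλ = 0.141856
θ = atan2(y, x) = -72.9965° → 287.0035° (mod 360°)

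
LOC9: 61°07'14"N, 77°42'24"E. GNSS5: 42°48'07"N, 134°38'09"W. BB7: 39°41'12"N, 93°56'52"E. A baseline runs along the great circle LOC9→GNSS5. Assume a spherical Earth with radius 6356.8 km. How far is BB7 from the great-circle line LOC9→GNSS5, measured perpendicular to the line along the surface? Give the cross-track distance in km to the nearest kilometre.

2174 km

LOC9: φ = +61.12056°, λ = +77.70667°
GNSS5: φ = +42.80194°, λ = -134.63583°
BB7: φ = +39.68667°, λ = +93.94778°
δ₁₃ = central angle LOC9→BB7 = 0.412783 rad  (haversine)
θ₁₃ = bearing LOC9→BB7 = 147.554°,  θ₁₂ = bearing LOC9→GNSS5 = 24.260°
dₓₜ = R·arcsin(sin δ₁₃ · sin(θ₁₃ − θ₁₂)) = 6356.8·arcsin(0.40116·sin(123.294°)) = 2173.659 km
|dₓₜ| = 2173.659 km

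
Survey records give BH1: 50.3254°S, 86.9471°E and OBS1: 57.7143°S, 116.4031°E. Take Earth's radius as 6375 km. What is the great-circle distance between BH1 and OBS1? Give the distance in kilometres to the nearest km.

2073 km

Δφ = -7.3889°,  Δλ = 29.4560°
a = sin²(Δφ/2) + cos φ₁ cos φ₂ sin²(Δλ/2) = 0.026193
c = 2·arcsin(√a) = 0.325112 rad = 18.6275°
d = R·c = 6375 × 0.325112 = 2072.6 km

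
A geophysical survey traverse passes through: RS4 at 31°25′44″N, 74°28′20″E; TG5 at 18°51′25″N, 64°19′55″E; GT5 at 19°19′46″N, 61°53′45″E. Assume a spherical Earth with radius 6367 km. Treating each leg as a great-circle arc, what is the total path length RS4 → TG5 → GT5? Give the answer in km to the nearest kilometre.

1989 km

RS4: φ = +31.42889°, λ = +74.47222°
TG5: φ = +18.85694°, λ = +64.33194°
GT5: φ = +19.32944°, λ = +61.89583°
RS4→TG5: c = 0.271349 rad, d = 1727.68 km
TG5→GT5: c = 0.041016 rad, d = 261.15 km
Total = 1727.68 + 261.15 = 1988.83 km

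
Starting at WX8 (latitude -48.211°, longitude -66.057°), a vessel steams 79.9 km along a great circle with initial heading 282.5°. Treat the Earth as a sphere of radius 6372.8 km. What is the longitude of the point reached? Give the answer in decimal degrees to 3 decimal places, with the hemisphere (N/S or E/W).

67.106°W

δ = d/R = 79.9/6372.8 = 0.012538 rad
φ₂ = arcsin(sin φ₁ cos δ + cos φ₁ sin δ cos θ)
   = arcsin(-0.74560·0.99992 + 0.66639·0.01254·0.21644) = -48.05074°
λ₂ = λ₁ + atan2(sin θ sin δ cos φ₁, cos δ − sin φ₁ sin φ₂) = -67.10618°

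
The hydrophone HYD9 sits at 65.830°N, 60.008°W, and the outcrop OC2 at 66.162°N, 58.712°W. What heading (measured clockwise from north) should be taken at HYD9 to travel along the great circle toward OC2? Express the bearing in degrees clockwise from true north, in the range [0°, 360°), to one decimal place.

Δλ = 1.2960°
y = sin Δλ · cos φ₂ = 0.009141
x = cos φ₁ sin φ₂ − sin φ₁ cos φ₂ cos Δλ = 0.005889
θ = atan2(y, x) = 57.2095° → 57.2095° (mod 360°)

57.2°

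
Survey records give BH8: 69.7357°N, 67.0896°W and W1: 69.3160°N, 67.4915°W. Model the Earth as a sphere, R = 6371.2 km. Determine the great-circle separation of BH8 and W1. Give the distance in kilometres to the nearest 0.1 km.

Δφ = -0.4197°,  Δλ = -0.4019°
a = sin²(Δφ/2) + cos φ₁ cos φ₂ sin²(Δλ/2) = 0.000015
c = 2·arcsin(√a) = 0.007725 rad = 0.4426°
d = R·c = 6371.2 × 0.007725 = 49.2 km

49.2 km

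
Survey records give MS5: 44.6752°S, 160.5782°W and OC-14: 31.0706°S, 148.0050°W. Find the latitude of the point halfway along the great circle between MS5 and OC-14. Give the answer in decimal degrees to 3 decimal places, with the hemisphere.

Bx = cos φ₂ cos Δλ = 0.835991,  By = cos φ₂ sin Δλ = 0.186456
φₘ = atan2(sin φ₁ + sin φ₂, √((cos φ₁ + Bx)² + By²)) = -38.03904°
λₘ = λ₁ + atan2(By, cos φ₁ + Bx) = -153.70607°

38.039°S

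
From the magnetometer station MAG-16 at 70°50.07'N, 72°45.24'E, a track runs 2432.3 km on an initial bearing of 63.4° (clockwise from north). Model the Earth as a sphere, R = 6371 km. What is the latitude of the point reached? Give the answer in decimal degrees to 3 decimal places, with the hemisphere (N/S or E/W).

68.644°N

MAG-16: φ = +70.83450°, λ = +72.75400°
δ = d/R = 2432.3/6371 = 0.381777 rad
φ₂ = arcsin(sin φ₁ cos δ + cos φ₁ sin δ cos θ)
   = arcsin(0.94457·0.92800 + 0.32830·0.37257·0.44776) = 68.64403°
λ₂ = λ₁ + atan2(sin θ sin δ cos φ₁, cos δ − sin φ₁ sin φ₂) = 138.93148°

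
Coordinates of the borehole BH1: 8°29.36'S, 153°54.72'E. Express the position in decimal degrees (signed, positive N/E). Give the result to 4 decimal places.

-8.4893°, +153.9120°

lat: 8.4893° S → -8.4893°
lon: 153.9120° E → +153.9120°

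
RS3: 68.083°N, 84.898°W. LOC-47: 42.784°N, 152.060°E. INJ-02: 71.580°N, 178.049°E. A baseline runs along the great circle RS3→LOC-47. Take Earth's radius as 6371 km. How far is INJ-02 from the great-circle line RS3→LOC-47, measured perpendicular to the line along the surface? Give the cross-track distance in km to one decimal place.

320.5 km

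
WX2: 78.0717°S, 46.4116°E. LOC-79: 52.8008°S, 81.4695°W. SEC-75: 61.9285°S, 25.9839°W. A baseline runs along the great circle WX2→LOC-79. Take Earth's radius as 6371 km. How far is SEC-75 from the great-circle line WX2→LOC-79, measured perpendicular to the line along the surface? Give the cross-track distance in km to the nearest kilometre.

1967 km

δ₁₃ = central angle WX2→SEC-75 = 0.467441 rad  (haversine)
θ₁₃ = bearing WX2→SEC-75 = 264.508°,  θ₁₂ = bearing WX2→LOC-79 = 222.115°
dₓₜ = R·arcsin(sin δ₁₃ · sin(θ₁₃ − θ₁₂)) = 6371·arcsin(0.45060·sin(42.394°)) = 1966.632 km
|dₓₜ| = 1966.632 km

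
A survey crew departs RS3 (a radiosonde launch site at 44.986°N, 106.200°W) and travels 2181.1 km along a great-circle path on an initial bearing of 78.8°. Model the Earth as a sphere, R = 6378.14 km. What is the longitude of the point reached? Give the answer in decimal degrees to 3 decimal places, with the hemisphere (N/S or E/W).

78.262°W

δ = d/R = 2181.1/6378.14 = 0.341965 rad
φ₂ = arcsin(sin φ₁ cos δ + cos φ₁ sin δ cos θ)
   = arcsin(0.70693·0.94210 + 0.70728·0.33534·0.19423) = 45.40350°
λ₂ = λ₁ + atan2(sin θ sin δ cos φ₁, cos δ − sin φ₁ sin φ₂) = -78.26173°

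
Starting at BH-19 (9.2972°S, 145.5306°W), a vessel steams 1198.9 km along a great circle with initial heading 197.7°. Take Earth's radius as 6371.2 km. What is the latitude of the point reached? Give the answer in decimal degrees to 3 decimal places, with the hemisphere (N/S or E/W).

δ = d/R = 1198.9/6371.2 = 0.188175 rad
φ₂ = arcsin(sin φ₁ cos δ + cos φ₁ sin δ cos θ)
   = arcsin(-0.16156·0.98235 + 0.98686·0.18707·-0.95266) = -19.54661°
λ₂ = λ₁ + atan2(sin θ sin δ cos φ₁, cos δ − sin φ₁ sin φ₂) = -148.99065°

19.547°S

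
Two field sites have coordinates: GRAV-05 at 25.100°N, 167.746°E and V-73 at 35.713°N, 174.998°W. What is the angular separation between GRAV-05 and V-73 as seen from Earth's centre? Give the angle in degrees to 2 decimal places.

18.23°

Δφ = 10.6130°,  Δλ = 17.2560°
a = sin²(Δφ/2) + cos φ₁ cos φ₂ sin²(Δλ/2) = 0.025101
c = 2·arcsin(√a) = 0.318207 rad = 18.2319°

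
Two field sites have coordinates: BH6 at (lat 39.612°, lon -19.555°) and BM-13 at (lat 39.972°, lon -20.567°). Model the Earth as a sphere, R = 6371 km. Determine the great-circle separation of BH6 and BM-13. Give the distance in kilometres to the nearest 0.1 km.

95.3 km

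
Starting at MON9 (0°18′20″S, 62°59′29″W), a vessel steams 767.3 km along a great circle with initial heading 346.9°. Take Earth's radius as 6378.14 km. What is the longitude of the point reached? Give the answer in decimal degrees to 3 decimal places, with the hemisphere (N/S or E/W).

MON9: φ = -0.30556°, λ = -62.99139°
δ = d/R = 767.3/6378.14 = 0.120302 rad
φ₂ = arcsin(sin φ₁ cos δ + cos φ₁ sin δ cos θ)
   = arcsin(-0.00533·0.99277 + 0.99999·0.12001·0.97398) = 6.40711°
λ₂ = λ₁ + atan2(sin θ sin δ cos φ₁, cos δ − sin φ₁ sin φ₂) = -64.55987°

64.560°W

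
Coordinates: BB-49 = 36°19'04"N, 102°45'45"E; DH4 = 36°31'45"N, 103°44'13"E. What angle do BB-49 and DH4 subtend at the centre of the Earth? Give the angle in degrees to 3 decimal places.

BB-49: φ = +36.31778°, λ = +102.76250°
DH4: φ = +36.52917°, λ = +103.73694°
Δφ = 0.2114°,  Δλ = 0.9744°
a = sin²(Δφ/2) + cos φ₁ cos φ₂ sin²(Δλ/2) = 0.000050
c = 2·arcsin(√a) = 0.014173 rad = 0.8121°

0.812°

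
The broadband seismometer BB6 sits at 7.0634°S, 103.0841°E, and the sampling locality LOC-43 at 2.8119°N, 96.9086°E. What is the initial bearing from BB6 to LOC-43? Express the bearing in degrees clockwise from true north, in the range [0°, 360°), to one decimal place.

327.8°

Δλ = -6.1755°
y = sin Δλ · cos φ₂ = -0.107445
x = cos φ₁ sin φ₂ − sin φ₁ cos φ₂ cos Δλ = 0.170792
θ = atan2(y, x) = -32.1739° → 327.8261° (mod 360°)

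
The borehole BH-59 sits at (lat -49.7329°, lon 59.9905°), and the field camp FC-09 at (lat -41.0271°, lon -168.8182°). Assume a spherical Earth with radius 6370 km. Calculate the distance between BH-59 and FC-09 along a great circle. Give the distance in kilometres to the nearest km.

Δφ = 8.7058°,  Δλ = 131.1913°
a = sin²(Δφ/2) + cos φ₁ cos φ₂ sin²(Δλ/2) = 0.410127
c = 2·arcsin(√a) = 1.390069 rad = 79.6451°
d = R·c = 6370 × 1.390069 = 8854.7 km

8855 km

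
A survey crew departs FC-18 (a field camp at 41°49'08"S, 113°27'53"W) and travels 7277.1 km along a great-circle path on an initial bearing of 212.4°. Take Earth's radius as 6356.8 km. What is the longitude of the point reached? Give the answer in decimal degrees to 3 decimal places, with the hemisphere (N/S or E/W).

133.778°E

FC-18: φ = -41.81889°, λ = -113.46472°
δ = d/R = 7277.1/6356.8 = 1.144774 rad
φ₂ = arcsin(sin φ₁ cos δ + cos φ₁ sin δ cos θ)
   = arcsin(-0.66678·0.41325 + 0.74526·0.91062·-0.84433) = -58.05370°
λ₂ = λ₁ + atan2(sin θ sin δ cos φ₁, cos δ − sin φ₁ sin φ₂) = 133.77801°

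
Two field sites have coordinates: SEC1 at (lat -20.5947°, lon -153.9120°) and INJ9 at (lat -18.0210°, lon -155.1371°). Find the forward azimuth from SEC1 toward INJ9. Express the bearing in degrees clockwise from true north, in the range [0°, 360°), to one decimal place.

335.6°

Δλ = -1.2251°
y = sin Δλ · cos φ₂ = -0.020332
x = cos φ₁ sin φ₂ − sin φ₁ cos φ₂ cos Δλ = 0.044828
θ = atan2(y, x) = -24.3965° → 335.6035° (mod 360°)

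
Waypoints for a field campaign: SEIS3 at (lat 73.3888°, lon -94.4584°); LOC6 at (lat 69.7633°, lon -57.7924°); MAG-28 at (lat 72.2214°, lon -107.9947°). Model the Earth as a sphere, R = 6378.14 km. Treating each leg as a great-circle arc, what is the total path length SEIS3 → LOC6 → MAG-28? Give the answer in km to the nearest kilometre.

SEIS3→LOC6: c = 0.208065 rad, d = 1327.07 km
LOC6→MAG-28: c = 0.279961 rad, d = 1785.63 km
Total = 1327.07 + 1785.63 = 3112.70 km

3113 km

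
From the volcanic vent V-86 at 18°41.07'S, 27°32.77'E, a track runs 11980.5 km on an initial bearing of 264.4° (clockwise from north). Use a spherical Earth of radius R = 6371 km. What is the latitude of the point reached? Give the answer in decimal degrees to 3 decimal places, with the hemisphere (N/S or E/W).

V-86: φ = -18.68450°, λ = +27.54617°
δ = d/R = 11980.5/6371 = 1.880474 rad
φ₂ = arcsin(sin φ₁ cos δ + cos φ₁ sin δ cos θ)
   = arcsin(-0.32036·-0.30475 + 0.94730·0.95243·-0.09758) = 0.54927°
λ₂ = λ₁ + atan2(sin θ sin δ cos φ₁, cos δ − sin φ₁ sin φ₂) = -81.02482°

0.549°N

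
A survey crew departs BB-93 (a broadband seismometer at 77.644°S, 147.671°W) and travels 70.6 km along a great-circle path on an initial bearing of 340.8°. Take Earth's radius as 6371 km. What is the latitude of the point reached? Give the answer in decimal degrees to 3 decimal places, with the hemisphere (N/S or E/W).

δ = d/R = 70.6/6371 = 0.011081 rad
φ₂ = arcsin(sin φ₁ cos δ + cos φ₁ sin δ cos θ)
   = arcsin(-0.97684·0.99994 + 0.21399·0.01108·0.94438) = -77.04274°
λ₂ = λ₁ + atan2(sin θ sin δ cos φ₁, cos δ − sin φ₁ sin φ₂) = -148.60225°

77.043°S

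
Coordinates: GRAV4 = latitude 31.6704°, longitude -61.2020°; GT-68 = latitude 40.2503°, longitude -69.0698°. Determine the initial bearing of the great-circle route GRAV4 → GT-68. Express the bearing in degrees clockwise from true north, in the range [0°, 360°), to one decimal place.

325.7°

Δλ = -7.8678°
y = sin Δλ · cos φ₂ = -0.104477
x = cos φ₁ sin φ₂ − sin φ₁ cos φ₂ cos Δλ = 0.152961
θ = atan2(y, x) = -34.3343° → 325.6657° (mod 360°)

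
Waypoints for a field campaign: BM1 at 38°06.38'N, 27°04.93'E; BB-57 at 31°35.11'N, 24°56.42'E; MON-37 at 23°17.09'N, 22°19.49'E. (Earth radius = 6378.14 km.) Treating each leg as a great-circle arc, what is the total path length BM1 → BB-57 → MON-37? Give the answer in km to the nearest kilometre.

BM1: φ = +38.10633°, λ = +27.08217°
BB-57: φ = +31.58517°, λ = +24.94033°
MON-37: φ = +23.28483°, λ = +22.32483°
BM1→BB-57: c = 0.117867 rad, d = 751.77 km
BB-57→MON-37: c = 0.150409 rad, d = 959.33 km
Total = 751.77 + 959.33 = 1711.11 km

1711 km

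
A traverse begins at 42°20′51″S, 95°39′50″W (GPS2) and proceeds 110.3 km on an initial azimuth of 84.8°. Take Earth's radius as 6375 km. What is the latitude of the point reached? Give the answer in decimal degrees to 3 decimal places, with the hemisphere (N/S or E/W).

42.250°S

GPS2: φ = -42.34750°, λ = -95.66389°
δ = d/R = 110.3/6375 = 0.017302 rad
φ₂ = arcsin(sin φ₁ cos δ + cos φ₁ sin δ cos θ)
   = arcsin(-0.67363·0.99985 + 0.73907·0.01730·0.09063) = -42.24992°
λ₂ = λ₁ + atan2(sin θ sin δ cos φ₁, cos δ − sin φ₁ sin φ₂) = -94.33011°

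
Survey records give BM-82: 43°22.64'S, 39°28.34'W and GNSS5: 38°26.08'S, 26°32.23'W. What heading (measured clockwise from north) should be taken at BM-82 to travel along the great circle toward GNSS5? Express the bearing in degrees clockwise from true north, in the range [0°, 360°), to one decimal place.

67.5°

BM-82: φ = -43.37733°, λ = -39.47233°
GNSS5: φ = -38.43467°, λ = -26.53717°
Δλ = 12.9352°
y = sin Δλ · cos φ₂ = 0.175344
x = cos φ₁ sin φ₂ − sin φ₁ cos φ₂ cos Δλ = 0.072507
θ = atan2(y, x) = 67.5343° → 67.5343° (mod 360°)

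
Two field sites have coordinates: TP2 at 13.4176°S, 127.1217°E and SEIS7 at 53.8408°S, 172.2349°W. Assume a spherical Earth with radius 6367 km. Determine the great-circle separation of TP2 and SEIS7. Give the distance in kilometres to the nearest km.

6895 km

Δφ = -40.4232°,  Δλ = 60.6434°
a = sin²(Δφ/2) + cos φ₁ cos φ₂ sin²(Δλ/2) = 0.265643
c = 2·arcsin(√a) = 1.082962 rad = 62.0492°
d = R·c = 6367 × 1.082962 = 6895.2 km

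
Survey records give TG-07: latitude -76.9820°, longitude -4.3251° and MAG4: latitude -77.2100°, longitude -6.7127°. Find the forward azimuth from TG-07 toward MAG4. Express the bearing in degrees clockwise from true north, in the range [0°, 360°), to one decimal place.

245.7°

Δλ = -2.3876°
y = sin Δλ · cos φ₂ = -0.009222
x = cos φ₁ sin φ₂ − sin φ₁ cos φ₂ cos Δλ = -0.004167
θ = atan2(y, x) = -114.3128° → 245.6872° (mod 360°)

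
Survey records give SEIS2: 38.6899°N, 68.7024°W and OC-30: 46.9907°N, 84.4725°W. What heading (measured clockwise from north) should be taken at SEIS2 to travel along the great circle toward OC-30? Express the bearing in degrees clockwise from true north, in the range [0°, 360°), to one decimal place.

Δλ = -15.7701°
y = sin Δλ · cos φ₂ = -0.185384
x = cos φ₁ sin φ₂ − sin φ₁ cos φ₂ cos Δλ = 0.160420
θ = atan2(y, x) = -49.1292° → 310.8708° (mod 360°)

310.9°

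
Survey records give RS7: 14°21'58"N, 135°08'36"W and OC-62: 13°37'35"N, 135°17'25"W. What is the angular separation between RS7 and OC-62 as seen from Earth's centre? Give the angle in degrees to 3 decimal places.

0.753°

RS7: φ = +14.36611°, λ = -135.14333°
OC-62: φ = +13.62639°, λ = -135.29028°
Δφ = -0.7397°,  Δλ = -0.1469°
a = sin²(Δφ/2) + cos φ₁ cos φ₂ sin²(Δλ/2) = 0.000043
c = 2·arcsin(√a) = 0.013148 rad = 0.7533°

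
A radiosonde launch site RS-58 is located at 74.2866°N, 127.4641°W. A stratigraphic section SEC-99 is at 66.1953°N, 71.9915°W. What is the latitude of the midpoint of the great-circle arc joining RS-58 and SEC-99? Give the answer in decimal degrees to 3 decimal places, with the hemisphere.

72.274°N

Bx = cos φ₂ cos Δλ = 0.228772,  By = cos φ₂ sin Δλ = 0.332525
φₘ = atan2(sin φ₁ + sin φ₂, √((cos φ₁ + Bx)² + By²)) = 72.27403°
λₘ = λ₁ + atan2(By, cos φ₁ + Bx) = -93.81696°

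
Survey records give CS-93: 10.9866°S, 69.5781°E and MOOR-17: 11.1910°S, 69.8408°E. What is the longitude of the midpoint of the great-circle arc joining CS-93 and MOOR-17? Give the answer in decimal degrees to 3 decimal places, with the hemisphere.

69.709°E

Bx = cos φ₂ cos Δλ = 0.980975,  By = cos φ₂ sin Δλ = 0.004498
φₘ = atan2(sin φ₁ + sin φ₂, √((cos φ₁ + Bx)² + By²)) = -11.08883°
λₘ = λ₁ + atan2(By, cos φ₁ + Bx) = 69.70940°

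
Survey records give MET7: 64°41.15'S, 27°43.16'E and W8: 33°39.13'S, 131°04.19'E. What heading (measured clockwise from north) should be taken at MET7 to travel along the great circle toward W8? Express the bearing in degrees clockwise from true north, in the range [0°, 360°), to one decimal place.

116.9°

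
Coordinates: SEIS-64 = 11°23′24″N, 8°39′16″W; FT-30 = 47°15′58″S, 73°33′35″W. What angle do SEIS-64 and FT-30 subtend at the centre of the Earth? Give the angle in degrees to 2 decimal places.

SEIS-64: φ = +11.39000°, λ = -8.65444°
FT-30: φ = -47.26611°, λ = -73.55972°
Δφ = -58.6561°,  Δλ = -64.9053°
a = sin²(Δφ/2) + cos φ₁ cos φ₂ sin²(Δλ/2) = 0.431461
c = 2·arcsin(√a) = 1.433285 rad = 82.1212°

82.12°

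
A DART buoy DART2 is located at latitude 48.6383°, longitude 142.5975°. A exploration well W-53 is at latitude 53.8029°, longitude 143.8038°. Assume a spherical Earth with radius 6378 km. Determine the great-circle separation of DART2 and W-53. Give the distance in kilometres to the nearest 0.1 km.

581.0 km

Δφ = 5.1646°,  Δλ = 1.2063°
a = sin²(Δφ/2) + cos φ₁ cos φ₂ sin²(Δλ/2) = 0.002073
c = 2·arcsin(√a) = 0.091095 rad = 5.2194°
d = R·c = 6378 × 0.091095 = 581.0 km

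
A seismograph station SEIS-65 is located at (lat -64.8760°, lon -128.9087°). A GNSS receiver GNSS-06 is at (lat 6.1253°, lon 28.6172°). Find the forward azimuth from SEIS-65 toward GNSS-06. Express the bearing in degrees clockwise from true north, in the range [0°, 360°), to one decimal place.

154.2°

Δλ = 157.5259°
y = sin Δλ · cos φ₂ = 0.380083
x = cos φ₁ sin φ₂ − sin φ₁ cos φ₂ cos Δλ = -0.786549
θ = atan2(y, x) = 154.2088° → 154.2088° (mod 360°)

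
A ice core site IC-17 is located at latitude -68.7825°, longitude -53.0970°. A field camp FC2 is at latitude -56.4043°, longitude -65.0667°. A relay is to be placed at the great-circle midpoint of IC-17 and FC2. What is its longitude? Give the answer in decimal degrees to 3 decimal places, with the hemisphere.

Bx = cos φ₂ cos Δλ = 0.541298,  By = cos φ₂ sin Δλ = -0.114757
φₘ = atan2(sin φ₁ + sin φ₂, √((cos φ₁ + Bx)² + By²)) = -62.71555°
λₘ = λ₁ + atan2(By, cos φ₁ + Bx) = -60.33794°

60.338°W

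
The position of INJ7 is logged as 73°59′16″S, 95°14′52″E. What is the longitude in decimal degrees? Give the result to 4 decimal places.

95° + 14′/60 + 52″/3600 = 95 + 0.23333 + 0.01444 = 95.2478°

95.2478°E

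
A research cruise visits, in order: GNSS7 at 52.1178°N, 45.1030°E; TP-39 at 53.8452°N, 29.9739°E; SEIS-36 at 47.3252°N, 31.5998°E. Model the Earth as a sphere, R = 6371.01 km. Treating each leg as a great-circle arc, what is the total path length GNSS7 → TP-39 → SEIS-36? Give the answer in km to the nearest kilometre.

1763 km

GNSS7→TP-39: c = 0.161485 rad, d = 1028.83 km
TP-39→SEIS-36: c = 0.115205 rad, d = 733.97 km
Total = 1028.83 + 733.97 = 1762.80 km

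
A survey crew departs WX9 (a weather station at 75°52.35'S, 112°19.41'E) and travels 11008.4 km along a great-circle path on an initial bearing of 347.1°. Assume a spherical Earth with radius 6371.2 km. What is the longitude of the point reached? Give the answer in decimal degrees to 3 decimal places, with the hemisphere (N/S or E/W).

WX9: φ = -75.87250°, λ = +112.32350°
δ = d/R = 11008.4/6371.2 = 1.727838 rad
φ₂ = arcsin(sin φ₁ cos δ + cos φ₁ sin δ cos θ)
   = arcsin(-0.96975·-0.15640 + 0.24408·0.98769·0.97476) = 22.74677°
λ₂ = λ₁ + atan2(sin θ sin δ cos φ₁, cos δ − sin φ₁ sin φ₂) = 98.49011°

98.490°E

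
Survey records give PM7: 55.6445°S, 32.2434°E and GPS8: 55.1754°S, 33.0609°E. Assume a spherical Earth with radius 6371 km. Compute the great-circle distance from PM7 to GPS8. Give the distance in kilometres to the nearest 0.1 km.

73.4 km

Δφ = 0.4691°,  Δλ = 0.8175°
a = sin²(Δφ/2) + cos φ₁ cos φ₂ sin²(Δλ/2) = 0.000033
c = 2·arcsin(√a) = 0.011517 rad = 0.6599°
d = R·c = 6371 × 0.011517 = 73.4 km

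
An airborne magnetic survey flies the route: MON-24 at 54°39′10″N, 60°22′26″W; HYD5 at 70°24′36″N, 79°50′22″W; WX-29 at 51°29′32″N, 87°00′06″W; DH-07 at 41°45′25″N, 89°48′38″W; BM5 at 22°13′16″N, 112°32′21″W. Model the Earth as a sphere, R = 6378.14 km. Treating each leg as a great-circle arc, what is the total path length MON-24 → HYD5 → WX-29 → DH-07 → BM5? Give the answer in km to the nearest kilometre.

8277 km

MON-24: φ = +54.65278°, λ = -60.37389°
HYD5: φ = +70.41000°, λ = -79.83944°
WX-29: φ = +51.49222°, λ = -87.00167°
DH-07: φ = +41.75694°, λ = -89.81056°
BM5: φ = +22.22111°, λ = -112.53917°
MON-24→HYD5: c = 0.313261 rad, d = 1998.02 km
HYD5→WX-29: c = 0.335165 rad, d = 2137.73 km
WX-29→DH-07: c = 0.173182 rad, d = 1104.58 km
DH-07→BM5: c = 0.476063 rad, d = 3036.39 km
Total = 1998.02 + 2137.73 + 1104.58 + 3036.39 = 8276.72 km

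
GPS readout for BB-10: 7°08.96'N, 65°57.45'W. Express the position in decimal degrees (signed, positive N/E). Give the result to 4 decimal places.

lat: 7.1493° N → +7.1493°
lon: 65.9575° W → -65.9575°

+7.1493°, -65.9575°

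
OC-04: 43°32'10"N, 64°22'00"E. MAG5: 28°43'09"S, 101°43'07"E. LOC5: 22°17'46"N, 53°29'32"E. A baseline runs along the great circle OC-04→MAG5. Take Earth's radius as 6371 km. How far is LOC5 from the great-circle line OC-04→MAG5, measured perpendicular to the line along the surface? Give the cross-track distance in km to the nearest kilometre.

OC-04: φ = +43.53611°, λ = +64.36667°
MAG5: φ = -28.71917°, λ = +101.71861°
LOC5: φ = +22.29611°, λ = +53.49222°
δ₁₃ = central angle OC-04→LOC5 = 0.402648 rad  (haversine)
θ₁₃ = bearing OC-04→LOC5 = 206.452°,  θ₁₂ = bearing OC-04→MAG5 = 147.292°
dₓₜ = R·arcsin(sin δ₁₃ · sin(θ₁₃ − θ₁₂)) = 6371·arcsin(0.39186·sin(59.160°)) = 2186.165 km
|dₓₜ| = 2186.165 km

2186 km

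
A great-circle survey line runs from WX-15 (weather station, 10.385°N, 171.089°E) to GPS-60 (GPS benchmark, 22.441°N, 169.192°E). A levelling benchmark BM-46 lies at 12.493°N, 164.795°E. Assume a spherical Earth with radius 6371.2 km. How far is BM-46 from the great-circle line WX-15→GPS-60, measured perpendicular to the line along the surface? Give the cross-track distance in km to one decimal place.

δ₁₃ = central angle WX-15→BM-46 = 0.113773 rad  (haversine)
θ₁₃ = bearing WX-15→BM-46 = 289.472°,  θ₁₂ = bearing WX-15→GPS-60 = 351.670°
dₓₜ = R·arcsin(sin δ₁₃ · sin(θ₁₃ − θ₁₂)) = 6371.2·arcsin(0.11353·sin(-62.198°)) = -640.892 km
|dₓₜ| = 640.892 km

640.9 km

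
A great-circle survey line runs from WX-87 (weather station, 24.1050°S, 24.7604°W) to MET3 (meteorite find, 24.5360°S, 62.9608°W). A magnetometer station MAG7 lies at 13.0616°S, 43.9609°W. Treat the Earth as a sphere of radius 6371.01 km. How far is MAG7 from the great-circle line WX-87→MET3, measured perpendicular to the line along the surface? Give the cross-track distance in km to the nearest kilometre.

1390 km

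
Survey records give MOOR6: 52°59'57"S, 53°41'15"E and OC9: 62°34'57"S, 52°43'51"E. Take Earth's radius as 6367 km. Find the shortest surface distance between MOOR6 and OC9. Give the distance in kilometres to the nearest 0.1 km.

MOOR6: φ = -52.99917°, λ = +53.68750°
OC9: φ = -62.58250°, λ = +52.73083°
Δφ = -9.5833°,  Δλ = -0.9567°
a = sin²(Δφ/2) + cos φ₁ cos φ₂ sin²(Δλ/2) = 0.006997
c = 2·arcsin(√a) = 0.167493 rad = 9.5966°
d = R·c = 6367 × 0.167493 = 1066.4 km

1066.4 km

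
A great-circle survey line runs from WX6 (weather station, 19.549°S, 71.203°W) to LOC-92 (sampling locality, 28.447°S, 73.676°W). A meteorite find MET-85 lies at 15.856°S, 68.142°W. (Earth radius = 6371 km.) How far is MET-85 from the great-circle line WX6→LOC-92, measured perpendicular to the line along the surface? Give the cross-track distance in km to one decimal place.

δ₁₃ = central angle WX6→MET-85 = 0.082119 rad  (haversine)
θ₁₃ = bearing WX6→MET-85 = 38.772°,  θ₁₂ = bearing WX6→LOC-92 = 193.758°
dₓₜ = R·arcsin(sin δ₁₃ · sin(θ₁₃ − θ₁₂)) = 6371·arcsin(0.08203·sin(-154.986°)) = -221.021 km
|dₓₜ| = 221.021 km

221.0 km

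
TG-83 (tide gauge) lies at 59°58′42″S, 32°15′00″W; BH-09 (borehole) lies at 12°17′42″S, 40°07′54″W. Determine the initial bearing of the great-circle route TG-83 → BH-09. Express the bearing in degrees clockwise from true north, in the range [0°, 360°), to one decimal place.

349.6°

TG-83: φ = -59.97833°, λ = -32.25000°
BH-09: φ = -12.29500°, λ = -40.13167°
Δλ = -7.8817°
y = sin Δλ · cos φ₂ = -0.133982
x = cos φ₁ sin φ₂ − sin φ₁ cos φ₂ cos Δλ = 0.731444
θ = atan2(y, x) = -10.3801° → 349.6199° (mod 360°)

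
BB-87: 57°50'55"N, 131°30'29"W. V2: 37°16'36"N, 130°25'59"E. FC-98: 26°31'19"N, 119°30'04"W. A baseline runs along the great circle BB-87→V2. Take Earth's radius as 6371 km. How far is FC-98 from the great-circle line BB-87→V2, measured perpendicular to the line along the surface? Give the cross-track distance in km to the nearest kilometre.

BB-87: φ = +57.84861°, λ = -131.50806°
V2: φ = +37.27667°, λ = +130.43306°
FC-98: φ = +26.52194°, λ = -119.50111°
δ₁₃ = central angle BB-87→FC-98 = 0.566472 rad  (haversine)
θ₁₃ = bearing BB-87→FC-98 = 159.705°,  θ₁₂ = bearing BB-87→V2 = 297.877°
dₓₜ = R·arcsin(sin δ₁₃ · sin(θ₁₃ − θ₁₂)) = 6371·arcsin(0.53666·sin(-138.172°)) = -2331.870 km
|dₓₜ| = 2331.870 km

2332 km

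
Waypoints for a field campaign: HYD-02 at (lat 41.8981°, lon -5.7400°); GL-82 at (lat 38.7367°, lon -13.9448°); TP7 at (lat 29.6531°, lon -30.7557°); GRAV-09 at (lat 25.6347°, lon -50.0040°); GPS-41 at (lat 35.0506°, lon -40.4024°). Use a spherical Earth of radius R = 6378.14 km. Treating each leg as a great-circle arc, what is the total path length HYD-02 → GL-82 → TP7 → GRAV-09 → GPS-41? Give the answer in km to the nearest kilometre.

HYD-02→GL-82: c = 0.122262 rad, d = 779.81 km
GL-82→TP7: c = 0.289139 rad, d = 1844.17 km
TP7→GRAV-09: c = 0.305346 rad, d = 1947.54 km
GRAV-09→GPS-41: c = 0.218667 rad, d = 1394.69 km
Total = 779.81 + 1844.17 + 1947.54 + 1394.69 = 5966.20 km

5966 km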